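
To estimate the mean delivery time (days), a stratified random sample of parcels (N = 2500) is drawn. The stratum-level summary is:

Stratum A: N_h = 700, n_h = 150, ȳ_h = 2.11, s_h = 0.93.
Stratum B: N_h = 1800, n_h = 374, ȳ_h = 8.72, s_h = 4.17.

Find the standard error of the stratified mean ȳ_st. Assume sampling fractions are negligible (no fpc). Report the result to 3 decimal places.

SE(ȳ_st) ≈ 0.157

V̂(ȳ_st) = Σ W_h² s_h²/n_h, with W_h = N_h/N and N = 2500:
  stratum A: (700/2500)²·0.93²/150 = 0.000452054
  stratum B: (1800/2500)²·4.17²/374 = 0.0241027
V̂(ȳ_st) = 0.0245547
SE(ȳ_st) = √0.0245547 = 0.1567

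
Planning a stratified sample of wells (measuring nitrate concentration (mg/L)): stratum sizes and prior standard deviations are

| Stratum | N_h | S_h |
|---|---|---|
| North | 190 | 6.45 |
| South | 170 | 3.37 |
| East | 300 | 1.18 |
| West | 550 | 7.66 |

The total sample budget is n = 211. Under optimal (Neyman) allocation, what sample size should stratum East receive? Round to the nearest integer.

Neyman allocation: n_h = n · N_h S_h / Σ N_i S_i, with n = 211.
  stratum North: N_h·S_h = 190·6.45 = 1225.50
  stratum South: N_h·S_h = 170·3.37 = 572.90
  stratum East: N_h·S_h = 300·1.18 = 354.00
  stratum West: N_h·S_h = 550·7.66 = 4213.00
Σ N_h S_h = 6365.40
n for stratum East = 211·354.00/6365.40 = 11.734 → 12

12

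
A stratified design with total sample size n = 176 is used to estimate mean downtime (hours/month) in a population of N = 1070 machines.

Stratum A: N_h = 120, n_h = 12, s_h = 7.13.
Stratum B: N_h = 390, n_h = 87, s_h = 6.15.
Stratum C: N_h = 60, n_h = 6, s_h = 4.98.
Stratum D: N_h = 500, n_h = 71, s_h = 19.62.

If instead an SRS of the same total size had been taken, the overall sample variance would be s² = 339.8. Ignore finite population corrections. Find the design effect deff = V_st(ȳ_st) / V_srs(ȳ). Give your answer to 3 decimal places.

V̂(ȳ_st) = Σ W_h² s_h²/n_h, with W_h = N_h/N and N = 1070:
  stratum A: (120/1070)²·7.13²/12 = 0.0532835
  stratum B: (390/1070)²·6.15²/87 = 0.0577554
  stratum C: (60/1070)²·4.98²/6 = 0.012997
  stratum D: (500/1070)²·19.62²/71 = 1.18389
V_st = 1.30793
V_srs = s²/n = 339.8/176 = 1.93068
deff = V_st / V_srs = 1.30793/1.93068 = 0.6774

deff ≈ 0.677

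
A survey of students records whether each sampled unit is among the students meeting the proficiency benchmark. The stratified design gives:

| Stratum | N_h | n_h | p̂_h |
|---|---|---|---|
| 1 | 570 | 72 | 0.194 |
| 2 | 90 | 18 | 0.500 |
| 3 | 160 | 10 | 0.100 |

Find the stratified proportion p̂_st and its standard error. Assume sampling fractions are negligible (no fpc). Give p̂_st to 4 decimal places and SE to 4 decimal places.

N = 820; stratum weights W_h = N_h/N.
p̂_st = Σ W_h p̂_h = (570·0.194 + 90·0.500 + 160·0.100)/820 = 0.20924
V̂(p̂_st) = Σ W_h² p̂_h(1−p̂_h)/(n_h−1):
  stratum 1: (570/820)²·0.194·0.806/71 = 0.00106414
  stratum 2: (90/820)²·0.500·0.500/17 = 0.000177153
  stratum 3: (160/820)²·0.100·0.900/9 = 0.000380726
V̂(p̂_st) = 0.00162202; SE = √V̂ = 0.0402743

p̂_st ≈ 0.2092, SE ≈ 0.0403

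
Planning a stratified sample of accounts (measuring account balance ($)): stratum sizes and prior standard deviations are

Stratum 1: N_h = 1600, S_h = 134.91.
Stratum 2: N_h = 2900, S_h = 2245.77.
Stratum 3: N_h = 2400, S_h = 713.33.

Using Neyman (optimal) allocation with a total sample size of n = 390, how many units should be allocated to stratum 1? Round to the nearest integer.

Neyman allocation: n_h = n · N_h S_h / Σ N_i S_i, with n = 390.
  stratum 1: N_h·S_h = 1600·134.91 = 215856.00
  stratum 2: N_h·S_h = 2900·2245.77 = 6512733.00
  stratum 3: N_h·S_h = 2400·713.33 = 1711992.00
Σ N_h S_h = 8440581.00
n for stratum 1 = 390·215856.00/8440581.00 = 9.974 → 10

10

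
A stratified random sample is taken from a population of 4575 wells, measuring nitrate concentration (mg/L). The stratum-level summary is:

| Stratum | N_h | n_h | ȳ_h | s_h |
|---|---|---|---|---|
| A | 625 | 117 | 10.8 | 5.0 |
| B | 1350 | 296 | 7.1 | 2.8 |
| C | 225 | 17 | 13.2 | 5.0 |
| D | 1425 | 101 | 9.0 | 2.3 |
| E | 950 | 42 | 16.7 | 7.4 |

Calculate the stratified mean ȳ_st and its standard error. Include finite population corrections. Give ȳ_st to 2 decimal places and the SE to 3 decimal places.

ȳ_st = Σ W_h ȳ_h = (625·10.8 + 1350·7.1 + 225·13.2 + 1425·9.0 + 950·16.7)/4575 = 10.49071
V̂(ȳ_st) = Σ W_h² (1 − n_h/N_h) s_h²/n_h, with W_h = N_h/N and N = 4575:
  stratum A: (625/4575)²·(1 − 117/625)·5.0²/117 = 0.00324127
  stratum B: (1350/4575)²·(1 − 296/1350)·2.8²/296 = 0.0018006
  stratum C: (225/4575)²·(1 − 17/225)·5.0²/17 = 0.00328817
  stratum D: (1425/4575)²·(1 − 101/1425)·2.3²/101 = 0.00472123
  stratum E: (950/4575)²·(1 − 42/950)·7.4²/42 = 0.053733
V̂(ȳ_st) = 0.0667843
SE(ȳ_st) = √0.0667843 = 0.258427

ȳ_st ≈ 10.49, SE ≈ 0.258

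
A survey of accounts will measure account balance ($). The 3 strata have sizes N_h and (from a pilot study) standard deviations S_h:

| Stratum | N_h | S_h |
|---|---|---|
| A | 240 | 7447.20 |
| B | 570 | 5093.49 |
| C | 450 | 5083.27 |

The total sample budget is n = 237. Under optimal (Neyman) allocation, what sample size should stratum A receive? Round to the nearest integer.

Neyman allocation: n_h = n · N_h S_h / Σ N_i S_i, with n = 237.
  stratum A: N_h·S_h = 240·7447.20 = 1787328.00
  stratum B: N_h·S_h = 570·5093.49 = 2903289.30
  stratum C: N_h·S_h = 450·5083.27 = 2287471.50
Σ N_h S_h = 6978088.80
n for stratum A = 237·1787328.00/6978088.80 = 60.704 → 61

61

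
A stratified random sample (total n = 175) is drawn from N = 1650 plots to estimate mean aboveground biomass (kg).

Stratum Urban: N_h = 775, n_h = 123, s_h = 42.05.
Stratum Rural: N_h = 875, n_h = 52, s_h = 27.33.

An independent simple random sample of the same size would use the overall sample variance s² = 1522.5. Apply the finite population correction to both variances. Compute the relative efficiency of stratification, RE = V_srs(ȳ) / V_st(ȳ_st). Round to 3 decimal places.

RE ≈ 1.203

V̂(ȳ_st) = Σ W_h² (1 − n_h/N_h) s_h²/n_h, with W_h = N_h/N and N = 1650:
  stratum Urban: (775/1650)²·(1 − 123/775)·42.05²/123 = 2.66814
  stratum Rural: (875/1650)²·(1 − 52/875)·27.33²/52 = 3.79941
V_st = 6.46755
V_srs = (1 − 175/1650)·1522.5/175 = 7.77727
Relative efficiency = V_srs / V_st = 7.77727/6.46755 = 1.2025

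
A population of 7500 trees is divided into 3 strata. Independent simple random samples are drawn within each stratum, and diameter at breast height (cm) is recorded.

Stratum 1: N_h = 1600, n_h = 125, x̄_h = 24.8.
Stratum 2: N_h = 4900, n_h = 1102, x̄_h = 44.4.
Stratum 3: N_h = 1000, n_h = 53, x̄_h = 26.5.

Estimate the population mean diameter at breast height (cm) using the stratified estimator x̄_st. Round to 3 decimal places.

x̄_st ≈ 37.832

N = Σ N_h = 7500. Stratum weights W_h = N_h/N.
x̄_st = (1600·24.8 + 4900·44.4 + 1000·26.5) / 7500 = 37.83200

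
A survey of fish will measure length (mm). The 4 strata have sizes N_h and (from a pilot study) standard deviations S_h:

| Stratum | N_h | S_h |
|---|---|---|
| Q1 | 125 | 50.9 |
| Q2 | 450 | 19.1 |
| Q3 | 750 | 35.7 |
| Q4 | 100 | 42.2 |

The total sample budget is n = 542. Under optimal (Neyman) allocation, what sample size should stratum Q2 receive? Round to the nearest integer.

Neyman allocation: n_h = n · N_h S_h / Σ N_i S_i, with n = 542.
  stratum Q1: N_h·S_h = 125·50.9 = 6362.50
  stratum Q2: N_h·S_h = 450·19.1 = 8595.00
  stratum Q3: N_h·S_h = 750·35.7 = 26775.00
  stratum Q4: N_h·S_h = 100·42.2 = 4220.00
Σ N_h S_h = 45952.50
n for stratum Q2 = 542·8595.00/45952.50 = 101.376 → 101

101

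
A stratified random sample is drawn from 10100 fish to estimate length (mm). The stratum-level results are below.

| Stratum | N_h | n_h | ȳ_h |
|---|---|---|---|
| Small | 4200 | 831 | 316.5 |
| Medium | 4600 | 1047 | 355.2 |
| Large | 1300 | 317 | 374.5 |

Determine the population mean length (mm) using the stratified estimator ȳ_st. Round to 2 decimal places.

N = Σ N_h = 10100. Stratum weights W_h = N_h/N.
ȳ_st = (4200·316.5 + 4600·355.2 + 1300·374.5) / 10100 = 341.5911

ȳ_st ≈ 341.59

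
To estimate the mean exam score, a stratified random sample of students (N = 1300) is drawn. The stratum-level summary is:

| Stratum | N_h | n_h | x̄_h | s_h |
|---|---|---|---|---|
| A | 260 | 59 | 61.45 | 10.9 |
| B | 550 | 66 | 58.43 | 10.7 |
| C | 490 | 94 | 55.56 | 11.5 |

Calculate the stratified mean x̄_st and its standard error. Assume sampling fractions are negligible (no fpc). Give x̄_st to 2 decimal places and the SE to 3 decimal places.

x̄_st = Σ W_h x̄_h = (260·61.45 + 550·58.43 + 490·55.56)/1300 = 57.95223
V̂(x̄_st) = Σ W_h² s_h²/n_h, with W_h = N_h/N and N = 1300:
  stratum A: (260/1300)²·10.9²/59 = 0.0805492
  stratum B: (550/1300)²·10.7²/66 = 0.3105
  stratum C: (490/1300)²·11.5²/94 = 0.199882
V̂(x̄_st) = 0.590931
SE(x̄_st) = √0.590931 = 0.768721

x̄_st ≈ 57.95, SE ≈ 0.769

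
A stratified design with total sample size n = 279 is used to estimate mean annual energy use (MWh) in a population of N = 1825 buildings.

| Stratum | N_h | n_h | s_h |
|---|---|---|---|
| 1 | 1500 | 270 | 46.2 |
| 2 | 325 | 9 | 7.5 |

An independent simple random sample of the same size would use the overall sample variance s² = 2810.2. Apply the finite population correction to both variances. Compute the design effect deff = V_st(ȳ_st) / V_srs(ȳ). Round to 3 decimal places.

deff ≈ 0.536

V̂(ȳ_st) = Σ W_h² (1 − n_h/N_h) s_h²/n_h, with W_h = N_h/N and N = 1825:
  stratum 1: (1500/1825)²·(1 − 270/1500)·46.2²/270 = 4.37916
  stratum 2: (325/1825)²·(1 − 9/325)·7.5²/9 = 0.192719
V_st = 4.57188
V_srs = (1 − 279/1825)·2810.2/279 = 8.53257
deff = V_st / V_srs = 4.57188/8.53257 = 0.5358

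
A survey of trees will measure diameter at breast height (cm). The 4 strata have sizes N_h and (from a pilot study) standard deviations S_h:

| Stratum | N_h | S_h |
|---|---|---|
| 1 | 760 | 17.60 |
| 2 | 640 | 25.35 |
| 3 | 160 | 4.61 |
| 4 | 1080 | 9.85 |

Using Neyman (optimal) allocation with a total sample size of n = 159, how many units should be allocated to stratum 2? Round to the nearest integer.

63

Neyman allocation: n_h = n · N_h S_h / Σ N_i S_i, with n = 159.
  stratum 1: N_h·S_h = 760·17.60 = 13376.00
  stratum 2: N_h·S_h = 640·25.35 = 16224.00
  stratum 3: N_h·S_h = 160·4.61 = 737.60
  stratum 4: N_h·S_h = 1080·9.85 = 10638.00
Σ N_h S_h = 40975.60
n for stratum 2 = 159·16224.00/40975.60 = 62.955 → 63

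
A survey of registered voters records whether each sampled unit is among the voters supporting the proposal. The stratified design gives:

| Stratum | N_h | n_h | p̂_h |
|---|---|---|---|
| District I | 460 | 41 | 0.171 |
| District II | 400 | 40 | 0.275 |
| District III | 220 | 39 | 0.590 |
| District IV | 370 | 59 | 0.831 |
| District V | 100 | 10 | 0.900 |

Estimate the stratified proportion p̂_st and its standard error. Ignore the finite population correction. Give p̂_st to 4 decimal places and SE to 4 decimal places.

p̂_st ≈ 0.4619, SE ≈ 0.0310

N = 1550; stratum weights W_h = N_h/N.
p̂_st = Σ W_h p̂_h = (460·0.171 + 400·0.275 + 220·0.590 + 370·0.831 + 100·0.900)/1550 = 0.46189
V̂(p̂_st) = Σ W_h² p̂_h(1−p̂_h)/(n_h−1):
  stratum District I: (460/1550)²·0.171·0.829/40 = 0.000312135
  stratum District II: (400/1550)²·0.275·0.725/39 = 0.000340457
  stratum District III: (220/1550)²·0.590·0.410/38 = 0.000128243
  stratum District IV: (370/1550)²·0.831·0.169/58 = 0.000137975
  stratum District V: (100/1550)²·0.900·0.100/9 = 4.16233e-05
V̂(p̂_st) = 0.000960434; SE = √V̂ = 0.0309909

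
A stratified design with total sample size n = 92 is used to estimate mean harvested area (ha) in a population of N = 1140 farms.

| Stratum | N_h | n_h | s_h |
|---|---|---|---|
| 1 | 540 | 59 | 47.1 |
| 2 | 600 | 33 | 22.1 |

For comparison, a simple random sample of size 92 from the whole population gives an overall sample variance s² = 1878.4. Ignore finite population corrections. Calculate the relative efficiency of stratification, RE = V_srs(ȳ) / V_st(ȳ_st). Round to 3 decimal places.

RE ≈ 1.629

V̂(ȳ_st) = Σ W_h² s_h²/n_h, with W_h = N_h/N and N = 1140:
  stratum 1: (540/1140)²·47.1²/59 = 8.4366
  stratum 2: (600/1140)²·22.1²/33 = 4.09981
V_st = 12.5364
V_srs = s²/n = 1878.4/92 = 20.4174
Relative efficiency = V_srs / V_st = 20.4174/12.5364 = 1.6286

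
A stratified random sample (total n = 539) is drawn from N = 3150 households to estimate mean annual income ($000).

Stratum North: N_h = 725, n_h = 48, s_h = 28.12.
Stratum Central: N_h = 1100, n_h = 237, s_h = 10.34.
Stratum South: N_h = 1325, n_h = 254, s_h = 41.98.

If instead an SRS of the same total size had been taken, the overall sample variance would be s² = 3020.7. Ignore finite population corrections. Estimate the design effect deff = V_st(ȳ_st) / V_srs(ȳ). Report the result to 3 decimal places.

deff ≈ 0.385

V̂(ȳ_st) = Σ W_h² s_h²/n_h, with W_h = N_h/N and N = 3150:
  stratum North: (725/3150)²·28.12²/48 = 0.872658
  stratum Central: (1100/3150)²·10.34²/237 = 0.0550119
  stratum South: (1325/3150)²·41.98²/254 = 1.22761
V_st = 2.15528
V_srs = s²/n = 3020.7/539 = 5.60427
deff = V_st / V_srs = 2.15528/5.60427 = 0.3846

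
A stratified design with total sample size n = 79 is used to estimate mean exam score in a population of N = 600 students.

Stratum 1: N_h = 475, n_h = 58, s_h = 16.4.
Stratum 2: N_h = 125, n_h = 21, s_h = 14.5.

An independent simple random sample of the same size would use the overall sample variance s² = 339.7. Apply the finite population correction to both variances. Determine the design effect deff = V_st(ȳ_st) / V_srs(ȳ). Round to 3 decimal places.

deff ≈ 0.780

V̂(ȳ_st) = Σ W_h² (1 − n_h/N_h) s_h²/n_h, with W_h = N_h/N and N = 600:
  stratum 1: (475/600)²·(1 − 58/475)·16.4²/58 = 2.55145
  stratum 2: (125/600)²·(1 − 21/125)·14.5²/21 = 0.361541
V_st = 2.91299
V_srs = (1 − 79/600)·339.7/79 = 3.73383
deff = V_st / V_srs = 2.91299/3.73383 = 0.7802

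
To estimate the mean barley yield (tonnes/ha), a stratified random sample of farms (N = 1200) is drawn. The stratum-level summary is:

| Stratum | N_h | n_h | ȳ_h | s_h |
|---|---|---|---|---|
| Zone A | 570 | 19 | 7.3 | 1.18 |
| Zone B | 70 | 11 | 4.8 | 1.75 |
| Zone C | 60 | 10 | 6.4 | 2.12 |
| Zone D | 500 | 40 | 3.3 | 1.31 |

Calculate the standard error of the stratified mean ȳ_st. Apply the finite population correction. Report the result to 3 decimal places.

SE(ȳ_st) ≈ 0.157

V̂(ȳ_st) = Σ W_h² (1 − n_h/N_h) s_h²/n_h, with W_h = N_h/N and N = 1200:
  stratum Zone A: (570/1200)²·(1 − 19/570)·1.18²/19 = 0.0159836
  stratum Zone B: (70/1200)²·(1 − 11/70)·1.75²/11 = 0.000798493
  stratum Zone C: (60/1200)²·(1 − 10/60)·2.12²/10 = 0.000936333
  stratum Zone D: (500/1200)²·(1 − 40/500)·1.31²/40 = 0.00685248
V̂(ȳ_st) = 0.0245709
SE(ȳ_st) = √0.0245709 = 0.156751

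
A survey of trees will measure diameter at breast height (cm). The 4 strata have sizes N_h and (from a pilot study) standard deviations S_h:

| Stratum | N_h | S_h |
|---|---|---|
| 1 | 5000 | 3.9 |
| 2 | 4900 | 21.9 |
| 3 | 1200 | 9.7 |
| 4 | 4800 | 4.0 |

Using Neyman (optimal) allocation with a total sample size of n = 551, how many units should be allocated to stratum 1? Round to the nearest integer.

Neyman allocation: n_h = n · N_h S_h / Σ N_i S_i, with n = 551.
  stratum 1: N_h·S_h = 5000·3.9 = 19500.00
  stratum 2: N_h·S_h = 4900·21.9 = 107310.00
  stratum 3: N_h·S_h = 1200·9.7 = 11640.00
  stratum 4: N_h·S_h = 4800·4.0 = 19200.00
Σ N_h S_h = 157650.00
n for stratum 1 = 551·19500.00/157650.00 = 68.154 → 68

68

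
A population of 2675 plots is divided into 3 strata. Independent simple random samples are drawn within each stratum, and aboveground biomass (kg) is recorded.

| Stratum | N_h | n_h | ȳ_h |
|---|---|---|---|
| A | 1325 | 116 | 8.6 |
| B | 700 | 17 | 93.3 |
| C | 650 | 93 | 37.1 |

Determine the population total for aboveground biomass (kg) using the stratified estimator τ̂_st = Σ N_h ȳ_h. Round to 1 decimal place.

τ̂_st = Σ N_h ȳ_h = 1325·8.6 + 700·93.3 + 650·37.1 = 100820.0

τ̂_st ≈ 100820.0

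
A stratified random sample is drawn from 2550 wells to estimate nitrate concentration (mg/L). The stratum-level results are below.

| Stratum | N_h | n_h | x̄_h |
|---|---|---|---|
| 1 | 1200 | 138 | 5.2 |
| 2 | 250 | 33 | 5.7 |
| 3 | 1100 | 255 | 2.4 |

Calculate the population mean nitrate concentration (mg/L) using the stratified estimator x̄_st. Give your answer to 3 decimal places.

N = Σ N_h = 2550. Stratum weights W_h = N_h/N.
x̄_st = (1200·5.2 + 250·5.7 + 1100·2.4) / 2550 = 4.04118

x̄_st ≈ 4.041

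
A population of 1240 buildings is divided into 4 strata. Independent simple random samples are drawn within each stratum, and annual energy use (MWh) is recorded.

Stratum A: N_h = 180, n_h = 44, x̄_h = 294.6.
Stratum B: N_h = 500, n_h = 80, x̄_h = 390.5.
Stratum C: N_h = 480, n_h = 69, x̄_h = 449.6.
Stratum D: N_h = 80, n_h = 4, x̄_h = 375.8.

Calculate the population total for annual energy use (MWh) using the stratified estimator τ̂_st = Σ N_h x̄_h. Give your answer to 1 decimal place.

τ̂_st ≈ 494150.0

τ̂_st = Σ N_h x̄_h = 180·294.6 + 500·390.5 + 480·449.6 + 80·375.8 = 494150.0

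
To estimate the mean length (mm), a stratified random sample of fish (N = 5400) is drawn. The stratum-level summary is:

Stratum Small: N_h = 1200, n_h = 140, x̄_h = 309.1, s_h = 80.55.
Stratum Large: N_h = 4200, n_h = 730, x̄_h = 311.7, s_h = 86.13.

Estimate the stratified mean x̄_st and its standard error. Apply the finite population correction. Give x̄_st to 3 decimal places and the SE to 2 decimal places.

x̄_st = Σ W_h x̄_h = (1200·309.1 + 4200·311.7)/5400 = 311.12222
V̂(x̄_st) = Σ W_h² (1 − n_h/N_h) s_h²/n_h, with W_h = N_h/N and N = 5400:
  stratum Small: (1200/5400)²·(1 − 140/1200)·80.55²/140 = 2.02163
  stratum Large: (4200/5400)²·(1 − 730/4200)·86.13²/730 = 5.07899
V̂(x̄_st) = 7.10062
SE(x̄_st) = √7.10062 = 2.6647

x̄_st ≈ 311.122, SE ≈ 2.66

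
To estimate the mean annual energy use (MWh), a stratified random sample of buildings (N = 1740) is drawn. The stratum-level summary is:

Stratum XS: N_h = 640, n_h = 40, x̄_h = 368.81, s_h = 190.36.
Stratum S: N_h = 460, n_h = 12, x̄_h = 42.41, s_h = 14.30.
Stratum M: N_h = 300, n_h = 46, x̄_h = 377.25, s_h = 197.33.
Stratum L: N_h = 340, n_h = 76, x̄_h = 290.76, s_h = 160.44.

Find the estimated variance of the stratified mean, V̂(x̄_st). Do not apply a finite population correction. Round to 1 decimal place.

V̂(x̄_st) ≈ 161.8

V̂(x̄_st) = Σ W_h² s_h²/n_h, with W_h = N_h/N and N = 1740:
  stratum XS: (640/1740)²·190.36²/40 = 122.561
  stratum S: (460/1740)²·14.30²/12 = 1.19099
  stratum M: (300/1740)²·197.33²/46 = 25.1636
  stratum L: (340/1740)²·160.44²/76 = 12.9322
V̂(x̄_st) = 161.848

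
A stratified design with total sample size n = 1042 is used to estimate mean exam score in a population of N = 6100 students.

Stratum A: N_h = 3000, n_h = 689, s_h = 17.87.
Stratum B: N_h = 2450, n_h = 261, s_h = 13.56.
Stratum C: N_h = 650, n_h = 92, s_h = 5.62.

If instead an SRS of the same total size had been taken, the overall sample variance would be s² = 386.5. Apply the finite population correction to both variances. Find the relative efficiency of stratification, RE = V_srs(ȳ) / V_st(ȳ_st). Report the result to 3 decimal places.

RE ≈ 1.608

V̂(ȳ_st) = Σ W_h² (1 − n_h/N_h) s_h²/n_h, with W_h = N_h/N and N = 6100:
  stratum A: (3000/6100)²·(1 − 689/3000)·17.87²/689 = 0.0863558
  stratum B: (2450/6100)²·(1 − 261/2450)·13.56²/261 = 0.101539
  stratum C: (650/6100)²·(1 − 92/650)·5.62²/92 = 0.00334636
V_st = 0.191241
V_srs = (1 − 1042/6100)·386.5/1042 = 0.307561
Relative efficiency = V_srs / V_st = 0.307561/0.191241 = 1.6082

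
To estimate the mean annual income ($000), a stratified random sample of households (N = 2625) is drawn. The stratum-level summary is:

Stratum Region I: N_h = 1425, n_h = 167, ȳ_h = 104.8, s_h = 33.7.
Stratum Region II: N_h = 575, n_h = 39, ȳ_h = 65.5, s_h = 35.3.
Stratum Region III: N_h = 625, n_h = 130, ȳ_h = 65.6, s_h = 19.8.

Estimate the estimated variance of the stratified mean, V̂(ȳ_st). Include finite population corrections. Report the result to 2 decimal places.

V̂(ȳ_st) ≈ 3.33

V̂(ȳ_st) = Σ W_h² (1 − n_h/N_h) s_h²/n_h, with W_h = N_h/N and N = 2625:
  stratum Region I: (1425/2625)²·(1 − 167/1425)·33.7²/167 = 1.76921
  stratum Region II: (575/2625)²·(1 − 39/575)·35.3²/39 = 1.42909
  stratum Region III: (625/2625)²·(1 − 130/625)·19.8²/130 = 0.135398
V̂(ȳ_st) = 3.3337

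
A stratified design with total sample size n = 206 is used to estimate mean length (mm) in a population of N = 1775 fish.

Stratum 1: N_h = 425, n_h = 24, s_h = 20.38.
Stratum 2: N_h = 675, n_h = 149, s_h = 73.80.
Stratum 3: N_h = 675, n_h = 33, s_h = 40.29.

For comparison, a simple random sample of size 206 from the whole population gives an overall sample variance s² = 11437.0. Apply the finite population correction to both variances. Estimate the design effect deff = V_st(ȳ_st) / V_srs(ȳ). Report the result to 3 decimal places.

V̂(ȳ_st) = Σ W_h² (1 − n_h/N_h) s_h²/n_h, with W_h = N_h/N and N = 1775:
  stratum 1: (425/1775)²·(1 − 24/425)·20.38²/24 = 0.936125
  stratum 2: (675/1775)²·(1 − 149/675)·73.80²/149 = 4.11926
  stratum 3: (675/1775)²·(1 − 33/675)·40.29²/33 = 6.76585
V_st = 11.8212
V_srs = (1 − 206/1775)·11437.0/206 = 49.076
deff = V_st / V_srs = 11.8212/49.076 = 0.2409

deff ≈ 0.241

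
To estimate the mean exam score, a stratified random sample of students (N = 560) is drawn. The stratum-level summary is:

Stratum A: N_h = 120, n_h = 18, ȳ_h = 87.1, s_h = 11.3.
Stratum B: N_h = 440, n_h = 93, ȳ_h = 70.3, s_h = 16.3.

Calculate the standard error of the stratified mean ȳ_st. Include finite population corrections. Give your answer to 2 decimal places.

SE(ȳ_st) ≈ 1.29

V̂(ȳ_st) = Σ W_h² (1 − n_h/N_h) s_h²/n_h, with W_h = N_h/N and N = 560:
  stratum A: (120/560)²·(1 − 18/120)·11.3²/18 = 0.276879
  stratum B: (440/560)²·(1 − 93/440)·16.3²/93 = 1.39091
V̂(ȳ_st) = 1.66779
SE(ȳ_st) = √1.66779 = 1.29143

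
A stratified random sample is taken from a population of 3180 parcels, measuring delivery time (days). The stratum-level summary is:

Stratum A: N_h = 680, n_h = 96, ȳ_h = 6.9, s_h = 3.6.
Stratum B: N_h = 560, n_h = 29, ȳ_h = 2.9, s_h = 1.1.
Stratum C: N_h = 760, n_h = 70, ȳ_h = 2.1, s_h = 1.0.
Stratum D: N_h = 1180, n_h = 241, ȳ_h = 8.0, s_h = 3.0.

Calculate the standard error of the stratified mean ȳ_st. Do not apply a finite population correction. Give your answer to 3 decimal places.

V̂(ȳ_st) = Σ W_h² s_h²/n_h, with W_h = N_h/N and N = 3180:
  stratum A: (680/3180)²·3.6²/96 = 0.00617302
  stratum B: (560/3180)²·1.1²/29 = 0.00129393
  stratum C: (760/3180)²·1.0²/70 = 0.000815971
  stratum D: (1180/3180)²·3.0²/241 = 0.00514204
V̂(ȳ_st) = 0.0134249
SE(ȳ_st) = √0.0134249 = 0.115866

SE(ȳ_st) ≈ 0.116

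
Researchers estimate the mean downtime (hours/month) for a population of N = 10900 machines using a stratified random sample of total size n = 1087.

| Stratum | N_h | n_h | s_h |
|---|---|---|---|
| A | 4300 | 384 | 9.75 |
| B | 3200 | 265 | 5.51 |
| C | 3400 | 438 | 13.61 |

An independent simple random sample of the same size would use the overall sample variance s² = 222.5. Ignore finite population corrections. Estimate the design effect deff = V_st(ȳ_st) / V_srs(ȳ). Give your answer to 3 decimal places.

deff ≈ 0.437

V̂(ȳ_st) = Σ W_h² s_h²/n_h, with W_h = N_h/N and N = 10900:
  stratum A: (4300/10900)²·9.75²/384 = 0.0385267
  stratum B: (3200/10900)²·5.51²/265 = 0.00987425
  stratum C: (3400/10900)²·13.61²/438 = 0.0411478
V_st = 0.0895488
V_srs = s²/n = 222.5/1087 = 0.204692
deff = V_st / V_srs = 0.0895488/0.204692 = 0.4375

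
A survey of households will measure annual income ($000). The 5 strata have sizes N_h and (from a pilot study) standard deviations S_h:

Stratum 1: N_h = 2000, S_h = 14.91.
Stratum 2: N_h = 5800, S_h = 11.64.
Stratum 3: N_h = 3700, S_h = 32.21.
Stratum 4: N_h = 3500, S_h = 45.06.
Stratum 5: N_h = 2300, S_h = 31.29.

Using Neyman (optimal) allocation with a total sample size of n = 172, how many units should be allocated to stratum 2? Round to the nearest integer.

26

Neyman allocation: n_h = n · N_h S_h / Σ N_i S_i, with n = 172.
  stratum 1: N_h·S_h = 2000·14.91 = 29820.00
  stratum 2: N_h·S_h = 5800·11.64 = 67512.00
  stratum 3: N_h·S_h = 3700·32.21 = 119177.00
  stratum 4: N_h·S_h = 3500·45.06 = 157710.00
  stratum 5: N_h·S_h = 2300·31.29 = 71967.00
Σ N_h S_h = 446186.00
n for stratum 2 = 172·67512.00/446186.00 = 26.025 → 26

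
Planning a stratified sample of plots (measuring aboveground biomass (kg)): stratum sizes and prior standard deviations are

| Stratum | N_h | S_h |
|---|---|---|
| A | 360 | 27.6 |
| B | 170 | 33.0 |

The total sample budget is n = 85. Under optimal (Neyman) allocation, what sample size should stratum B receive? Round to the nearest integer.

31

Neyman allocation: n_h = n · N_h S_h / Σ N_i S_i, with n = 85.
  stratum A: N_h·S_h = 360·27.6 = 9936.00
  stratum B: N_h·S_h = 170·33.0 = 5610.00
Σ N_h S_h = 15546.00
n for stratum B = 85·5610.00/15546.00 = 30.673 → 31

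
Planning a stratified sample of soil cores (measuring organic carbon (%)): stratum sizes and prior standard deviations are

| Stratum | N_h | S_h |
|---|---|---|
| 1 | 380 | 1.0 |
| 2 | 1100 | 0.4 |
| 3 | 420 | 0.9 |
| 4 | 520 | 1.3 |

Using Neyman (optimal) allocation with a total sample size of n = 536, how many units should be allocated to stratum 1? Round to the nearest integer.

109

Neyman allocation: n_h = n · N_h S_h / Σ N_i S_i, with n = 536.
  stratum 1: N_h·S_h = 380·1.0 = 380.00
  stratum 2: N_h·S_h = 1100·0.4 = 440.00
  stratum 3: N_h·S_h = 420·0.9 = 378.00
  stratum 4: N_h·S_h = 520·1.3 = 676.00
Σ N_h S_h = 1874.00
n for stratum 1 = 536·380.00/1874.00 = 108.687 → 109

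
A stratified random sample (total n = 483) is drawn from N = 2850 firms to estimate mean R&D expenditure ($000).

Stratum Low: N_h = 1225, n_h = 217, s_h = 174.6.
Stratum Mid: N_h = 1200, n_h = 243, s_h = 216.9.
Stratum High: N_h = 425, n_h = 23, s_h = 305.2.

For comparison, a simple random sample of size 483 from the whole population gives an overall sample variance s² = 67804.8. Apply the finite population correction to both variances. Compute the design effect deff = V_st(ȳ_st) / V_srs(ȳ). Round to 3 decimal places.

deff ≈ 1.149

V̂(ȳ_st) = Σ W_h² (1 − n_h/N_h) s_h²/n_h, with W_h = N_h/N and N = 2850:
  stratum Low: (1225/2850)²·(1 − 217/1225)·174.6²/217 = 21.3568
  stratum Mid: (1200/2850)²·(1 − 243/1200)·216.9²/243 = 27.3726
  stratum High: (425/2850)²·(1 − 23/425)·305.2²/23 = 85.1857
V_st = 133.915
V_srs = (1 − 483/2850)·67804.8/483 = 116.591
deff = V_st / V_srs = 133.915/116.591 = 1.1486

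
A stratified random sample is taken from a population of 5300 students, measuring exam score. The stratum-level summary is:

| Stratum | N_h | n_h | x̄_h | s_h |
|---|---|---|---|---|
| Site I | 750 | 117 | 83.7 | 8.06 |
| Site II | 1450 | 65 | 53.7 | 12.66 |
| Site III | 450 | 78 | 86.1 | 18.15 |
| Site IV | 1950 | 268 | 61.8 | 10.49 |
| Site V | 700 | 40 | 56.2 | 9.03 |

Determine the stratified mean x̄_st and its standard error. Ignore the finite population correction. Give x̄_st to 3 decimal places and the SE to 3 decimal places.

x̄_st = Σ W_h x̄_h = (750·83.7 + 1450·53.7 + 450·86.1 + 1950·61.8 + 700·56.2)/5300 = 64.00660
V̂(x̄_st) = Σ W_h² s_h²/n_h, with W_h = N_h/N and N = 5300:
  stratum Site I: (750/5300)²·8.06²/117 = 0.0111187
  stratum Site II: (1450/5300)²·12.66²/65 = 0.18456
  stratum Site III: (450/5300)²·18.15²/78 = 0.0304461
  stratum Site IV: (1950/5300)²·10.49²/268 = 0.0555819
  stratum Site V: (700/5300)²·9.03²/40 = 0.0355598
V̂(x̄_st) = 0.317267
SE(x̄_st) = √0.317267 = 0.563265

x̄_st ≈ 64.007, SE ≈ 0.563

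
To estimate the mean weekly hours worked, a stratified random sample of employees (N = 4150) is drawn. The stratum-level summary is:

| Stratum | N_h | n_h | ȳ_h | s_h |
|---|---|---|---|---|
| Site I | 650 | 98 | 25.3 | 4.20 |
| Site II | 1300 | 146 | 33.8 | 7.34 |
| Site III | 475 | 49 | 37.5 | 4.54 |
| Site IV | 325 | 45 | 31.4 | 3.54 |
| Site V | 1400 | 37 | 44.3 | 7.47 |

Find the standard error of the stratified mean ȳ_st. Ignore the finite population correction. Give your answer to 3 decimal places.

SE(ȳ_st) ≈ 0.468

V̂(ȳ_st) = Σ W_h² s_h²/n_h, with W_h = N_h/N and N = 4150:
  stratum Site I: (650/4150)²·4.20²/98 = 0.00441574
  stratum Site II: (1300/4150)²·7.34²/146 = 0.0362101
  stratum Site III: (475/4150)²·4.54²/49 = 0.0055107
  stratum Site IV: (325/4150)²·3.54²/45 = 0.00170791
  stratum Site V: (1400/4150)²·7.47²/37 = 0.171632
V̂(ȳ_st) = 0.219477
SE(ȳ_st) = √0.219477 = 0.468484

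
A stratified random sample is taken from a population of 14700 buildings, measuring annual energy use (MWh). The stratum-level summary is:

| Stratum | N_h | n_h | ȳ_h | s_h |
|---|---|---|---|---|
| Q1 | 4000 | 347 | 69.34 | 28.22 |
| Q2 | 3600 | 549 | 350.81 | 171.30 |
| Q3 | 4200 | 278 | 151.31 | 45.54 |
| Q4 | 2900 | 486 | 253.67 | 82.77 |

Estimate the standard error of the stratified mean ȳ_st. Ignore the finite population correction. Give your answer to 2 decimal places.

V̂(ȳ_st) = Σ W_h² s_h²/n_h, with W_h = N_h/N and N = 14700:
  stratum Q1: (4000/14700)²·28.22²/347 = 0.16993
  stratum Q2: (3600/14700)²·171.30²/549 = 3.20562
  stratum Q3: (4200/14700)²·45.54²/278 = 0.608983
  stratum Q4: (2900/14700)²·82.77²/486 = 0.548619
V̂(ȳ_st) = 4.53316
SE(ȳ_st) = √4.53316 = 2.12912

SE(ȳ_st) ≈ 2.13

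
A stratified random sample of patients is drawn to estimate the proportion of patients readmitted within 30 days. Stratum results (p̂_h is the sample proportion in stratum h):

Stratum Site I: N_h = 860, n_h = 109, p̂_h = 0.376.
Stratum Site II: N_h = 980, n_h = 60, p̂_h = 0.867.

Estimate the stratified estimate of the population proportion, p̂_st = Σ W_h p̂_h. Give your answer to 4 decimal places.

p̂_st ≈ 0.6375

N = 1840; stratum weights W_h = N_h/N.
p̂_st = Σ W_h p̂_h = (860·0.376 + 980·0.867)/1840 = 0.63751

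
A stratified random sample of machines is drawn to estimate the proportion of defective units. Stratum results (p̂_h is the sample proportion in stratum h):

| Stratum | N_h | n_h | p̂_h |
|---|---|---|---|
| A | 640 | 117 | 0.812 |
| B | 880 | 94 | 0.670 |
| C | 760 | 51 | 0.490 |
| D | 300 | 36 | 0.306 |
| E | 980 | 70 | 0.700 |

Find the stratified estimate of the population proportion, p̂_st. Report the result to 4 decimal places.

N = 3560; stratum weights W_h = N_h/N.
p̂_st = Σ W_h p̂_h = (640·0.812 + 880·0.670 + 760·0.490 + 300·0.306 + 980·0.700)/3560 = 0.63469

p̂_st ≈ 0.6347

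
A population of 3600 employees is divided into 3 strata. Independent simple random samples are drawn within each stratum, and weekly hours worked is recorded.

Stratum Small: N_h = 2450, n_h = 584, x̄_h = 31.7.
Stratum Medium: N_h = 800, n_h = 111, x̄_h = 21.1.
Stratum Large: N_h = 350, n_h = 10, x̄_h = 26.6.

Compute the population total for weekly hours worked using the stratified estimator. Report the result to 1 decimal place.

τ̂_st ≈ 103855.0

τ̂_st = Σ N_h x̄_h = 2450·31.7 + 800·21.1 + 350·26.6 = 103855.0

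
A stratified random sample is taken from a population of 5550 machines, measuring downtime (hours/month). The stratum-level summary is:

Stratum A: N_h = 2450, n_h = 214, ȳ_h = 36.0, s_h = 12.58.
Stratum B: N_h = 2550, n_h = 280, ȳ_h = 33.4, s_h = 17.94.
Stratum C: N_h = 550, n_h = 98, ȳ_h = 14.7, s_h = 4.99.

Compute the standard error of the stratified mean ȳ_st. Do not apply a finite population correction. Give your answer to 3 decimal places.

V̂(ȳ_st) = Σ W_h² s_h²/n_h, with W_h = N_h/N and N = 5550:
  stratum A: (2450/5550)²·12.58²/214 = 0.14411
  stratum B: (2550/5550)²·17.94²/280 = 0.242651
  stratum C: (550/5550)²·4.99²/98 = 0.00249525
V̂(ȳ_st) = 0.389256
SE(ȳ_st) = √0.389256 = 0.623904

SE(ȳ_st) ≈ 0.624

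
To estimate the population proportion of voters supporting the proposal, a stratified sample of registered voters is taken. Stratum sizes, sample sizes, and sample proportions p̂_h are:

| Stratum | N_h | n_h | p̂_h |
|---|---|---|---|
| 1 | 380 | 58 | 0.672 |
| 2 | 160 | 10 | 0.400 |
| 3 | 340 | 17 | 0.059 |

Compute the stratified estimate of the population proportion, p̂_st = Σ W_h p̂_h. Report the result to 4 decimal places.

p̂_st ≈ 0.3857

N = 880; stratum weights W_h = N_h/N.
p̂_st = Σ W_h p̂_h = (380·0.672 + 160·0.400 + 340·0.059)/880 = 0.38570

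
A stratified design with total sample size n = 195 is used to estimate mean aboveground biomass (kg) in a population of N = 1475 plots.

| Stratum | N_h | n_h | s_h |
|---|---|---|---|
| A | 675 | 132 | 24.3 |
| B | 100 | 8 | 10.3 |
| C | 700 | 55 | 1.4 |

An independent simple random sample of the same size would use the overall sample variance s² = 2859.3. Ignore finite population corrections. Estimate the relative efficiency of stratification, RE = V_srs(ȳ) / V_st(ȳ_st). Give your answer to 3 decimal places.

RE ≈ 14.578

V̂(ȳ_st) = Σ W_h² s_h²/n_h, with W_h = N_h/N and N = 1475:
  stratum A: (675/1475)²·24.3²/132 = 0.936833
  stratum B: (100/1475)²·10.3²/8 = 0.0609537
  stratum C: (700/1475)²·1.4²/55 = 0.00802612
V_st = 1.00581
V_srs = s²/n = 2859.3/195 = 14.6631
Relative efficiency = V_srs / V_st = 14.6631/1.00581 = 14.5783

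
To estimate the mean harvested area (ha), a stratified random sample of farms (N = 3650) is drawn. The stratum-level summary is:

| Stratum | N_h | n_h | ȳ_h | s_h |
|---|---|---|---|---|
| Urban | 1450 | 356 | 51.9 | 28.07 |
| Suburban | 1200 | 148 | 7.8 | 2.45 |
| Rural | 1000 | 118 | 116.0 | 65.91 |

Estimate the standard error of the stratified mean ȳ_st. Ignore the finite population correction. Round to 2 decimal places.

V̂(ȳ_st) = Σ W_h² s_h²/n_h, with W_h = N_h/N and N = 3650:
  stratum Urban: (1450/3650)²·28.07²/356 = 0.349289
  stratum Suburban: (1200/3650)²·2.45²/148 = 0.00438376
  stratum Rural: (1000/3650)²·65.91²/118 = 2.76334
V̂(ȳ_st) = 3.11702
SE(ȳ_st) = √3.11702 = 1.76551

SE(ȳ_st) ≈ 1.77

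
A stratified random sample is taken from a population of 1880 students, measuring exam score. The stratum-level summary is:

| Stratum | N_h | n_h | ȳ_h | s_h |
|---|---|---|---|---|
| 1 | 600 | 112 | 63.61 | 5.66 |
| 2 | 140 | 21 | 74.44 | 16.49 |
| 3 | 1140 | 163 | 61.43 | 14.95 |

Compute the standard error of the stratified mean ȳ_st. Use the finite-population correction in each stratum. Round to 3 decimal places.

SE(ȳ_st) ≈ 0.719

V̂(ȳ_st) = Σ W_h² (1 − n_h/N_h) s_h²/n_h, with W_h = N_h/N and N = 1880:
  stratum 1: (600/1880)²·(1 − 112/600)·5.66²/112 = 0.0236957
  stratum 2: (140/1880)²·(1 − 21/140)·16.49²/21 = 0.0610353
  stratum 3: (1140/1880)²·(1 − 163/1140)·14.95²/163 = 0.432094
V̂(ȳ_st) = 0.516825
SE(ȳ_st) = √0.516825 = 0.718906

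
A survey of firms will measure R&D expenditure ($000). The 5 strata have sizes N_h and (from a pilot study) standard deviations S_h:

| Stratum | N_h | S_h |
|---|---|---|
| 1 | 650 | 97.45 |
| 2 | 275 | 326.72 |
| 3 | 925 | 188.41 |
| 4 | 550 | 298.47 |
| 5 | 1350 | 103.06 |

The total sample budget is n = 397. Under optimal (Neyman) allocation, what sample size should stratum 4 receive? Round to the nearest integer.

103

Neyman allocation: n_h = n · N_h S_h / Σ N_i S_i, with n = 397.
  stratum 1: N_h·S_h = 650·97.45 = 63342.50
  stratum 2: N_h·S_h = 275·326.72 = 89848.00
  stratum 3: N_h·S_h = 925·188.41 = 174279.25
  stratum 4: N_h·S_h = 550·298.47 = 164158.50
  stratum 5: N_h·S_h = 1350·103.06 = 139131.00
Σ N_h S_h = 630759.25
n for stratum 4 = 397·164158.50/630759.25 = 103.321 → 103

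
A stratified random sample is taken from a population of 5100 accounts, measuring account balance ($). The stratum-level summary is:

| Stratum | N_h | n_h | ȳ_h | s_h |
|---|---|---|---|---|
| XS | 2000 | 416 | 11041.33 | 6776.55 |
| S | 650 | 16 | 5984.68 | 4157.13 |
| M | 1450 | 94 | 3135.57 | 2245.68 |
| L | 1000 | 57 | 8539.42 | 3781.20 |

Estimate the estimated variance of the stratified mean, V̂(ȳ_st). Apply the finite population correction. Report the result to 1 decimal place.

V̂(ȳ_st) ≈ 43708.0

V̂(ȳ_st) = Σ W_h² (1 − n_h/N_h) s_h²/n_h, with W_h = N_h/N and N = 5100:
  stratum XS: (2000/5100)²·(1 − 416/2000)·6776.55²/416 = 13445.2
  stratum S: (650/5100)²·(1 − 16/650)·4157.13²/16 = 17113.1
  stratum M: (1450/5100)²·(1 − 94/1450)·2245.68²/94 = 4055.6
  stratum L: (1000/5100)²·(1 − 57/1000)·3781.20²/57 = 9094.02
V̂(ȳ_st) = 43708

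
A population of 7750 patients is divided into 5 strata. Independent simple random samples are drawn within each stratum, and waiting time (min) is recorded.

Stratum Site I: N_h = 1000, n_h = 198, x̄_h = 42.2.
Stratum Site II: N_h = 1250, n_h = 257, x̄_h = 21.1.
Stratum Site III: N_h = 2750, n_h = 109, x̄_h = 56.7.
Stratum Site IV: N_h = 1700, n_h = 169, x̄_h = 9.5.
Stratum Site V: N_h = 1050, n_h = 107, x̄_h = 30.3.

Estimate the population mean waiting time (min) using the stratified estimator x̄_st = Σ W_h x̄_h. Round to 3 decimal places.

N = Σ N_h = 7750. Stratum weights W_h = N_h/N.
x̄_st = (1000·42.2 + 1250·21.1 + 2750·56.7 + 1700·9.5 + 1050·30.3) / 7750 = 35.15677

x̄_st ≈ 35.157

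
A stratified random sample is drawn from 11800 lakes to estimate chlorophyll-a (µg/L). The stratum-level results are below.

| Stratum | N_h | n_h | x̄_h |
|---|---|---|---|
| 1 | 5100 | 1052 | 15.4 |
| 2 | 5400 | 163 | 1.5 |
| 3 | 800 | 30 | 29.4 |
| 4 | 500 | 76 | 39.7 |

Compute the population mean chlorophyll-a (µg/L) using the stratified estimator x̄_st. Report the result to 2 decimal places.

x̄_st ≈ 11.02

N = Σ N_h = 11800. Stratum weights W_h = N_h/N.
x̄_st = (5100·15.4 + 5400·1.5 + 800·29.4 + 500·39.7) / 11800 = 11.0178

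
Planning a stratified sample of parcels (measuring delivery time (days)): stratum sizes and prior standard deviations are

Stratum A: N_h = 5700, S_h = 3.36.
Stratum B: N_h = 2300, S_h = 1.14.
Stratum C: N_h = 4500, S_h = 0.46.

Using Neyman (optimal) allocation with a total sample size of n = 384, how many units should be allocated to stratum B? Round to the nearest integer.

Neyman allocation: n_h = n · N_h S_h / Σ N_i S_i, with n = 384.
  stratum A: N_h·S_h = 5700·3.36 = 19152.00
  stratum B: N_h·S_h = 2300·1.14 = 2622.00
  stratum C: N_h·S_h = 4500·0.46 = 2070.00
Σ N_h S_h = 23844.00
n for stratum B = 384·2622.00/23844.00 = 42.226 → 42

42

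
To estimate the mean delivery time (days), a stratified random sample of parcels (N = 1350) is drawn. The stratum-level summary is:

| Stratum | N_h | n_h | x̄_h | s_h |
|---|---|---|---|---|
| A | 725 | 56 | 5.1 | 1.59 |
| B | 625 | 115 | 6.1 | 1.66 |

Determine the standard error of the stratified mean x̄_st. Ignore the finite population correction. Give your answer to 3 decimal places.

SE(x̄_st) ≈ 0.135

V̂(x̄_st) = Σ W_h² s_h²/n_h, with W_h = N_h/N and N = 1350:
  stratum A: (725/1350)²·1.59²/56 = 0.0130201
  stratum B: (625/1350)²·1.66²/115 = 0.00513583
V̂(x̄_st) = 0.0181559
SE(x̄_st) = √0.0181559 = 0.134744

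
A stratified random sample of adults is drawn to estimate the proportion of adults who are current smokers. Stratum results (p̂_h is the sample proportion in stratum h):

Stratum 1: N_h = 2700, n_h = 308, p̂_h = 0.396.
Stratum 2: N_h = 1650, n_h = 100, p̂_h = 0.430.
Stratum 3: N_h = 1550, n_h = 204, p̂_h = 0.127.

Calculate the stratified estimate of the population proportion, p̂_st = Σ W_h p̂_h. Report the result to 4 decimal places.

N = 5900; stratum weights W_h = N_h/N.
p̂_st = Σ W_h p̂_h = (2700·0.396 + 1650·0.430 + 1550·0.127)/5900 = 0.33484

p̂_st ≈ 0.3348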